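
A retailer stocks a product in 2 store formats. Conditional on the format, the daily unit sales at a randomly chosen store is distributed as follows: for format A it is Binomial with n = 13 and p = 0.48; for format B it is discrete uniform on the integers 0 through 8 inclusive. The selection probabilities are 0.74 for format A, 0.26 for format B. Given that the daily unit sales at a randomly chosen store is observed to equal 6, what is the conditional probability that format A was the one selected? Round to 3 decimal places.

0.847

Likelihoods P(X=6 | ·): A: 0.215769; B: 0.111111.
Posterior ∝ prior × likelihood. Numerator for A: 0.74·0.215769 = 0.159669.
Normalizing constant: 0.74·0.215769 + 0.26·0.111111 = 0.188558.
P(A | observation) = 0.159669 / 0.188558 = 0.84679.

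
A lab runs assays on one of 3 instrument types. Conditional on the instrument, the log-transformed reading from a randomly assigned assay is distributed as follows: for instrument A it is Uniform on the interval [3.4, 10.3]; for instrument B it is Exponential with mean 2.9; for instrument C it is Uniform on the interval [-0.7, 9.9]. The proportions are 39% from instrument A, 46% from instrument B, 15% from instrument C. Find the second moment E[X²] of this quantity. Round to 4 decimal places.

For each component E[X²] = Var + (mean)², giving A: 50.89; B: 16.82; C: 30.5233.
Overall E[X²] = 0.39·50.89 + 0.46·16.82 + 0.15·30.5233 = 32.1628.

32.1628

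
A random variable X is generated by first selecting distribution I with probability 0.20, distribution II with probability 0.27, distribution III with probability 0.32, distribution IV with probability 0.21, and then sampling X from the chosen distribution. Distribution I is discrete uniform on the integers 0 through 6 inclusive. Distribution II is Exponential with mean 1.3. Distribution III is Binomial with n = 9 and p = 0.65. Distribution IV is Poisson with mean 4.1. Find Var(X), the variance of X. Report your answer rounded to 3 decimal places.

Per component, I: μ=3, E[X²]=13; II: μ=1.3, E[X²]=3.38; III: μ=5.85, E[X²]=36.27; IV: μ=4.1, E[X²]=20.91.
E[X] = 0.2·3 + 0.27·1.3 + 0.32·5.85 + 0.21·4.1 = 3.684.
E[X²] = 0.2·13 + 0.27·3.38 + 0.32·36.27 + 0.21·20.91 = 19.5101.
Var(X) = E[X²] − (E[X])² = 19.5101 − 13.5719 = 5.93824.

5.938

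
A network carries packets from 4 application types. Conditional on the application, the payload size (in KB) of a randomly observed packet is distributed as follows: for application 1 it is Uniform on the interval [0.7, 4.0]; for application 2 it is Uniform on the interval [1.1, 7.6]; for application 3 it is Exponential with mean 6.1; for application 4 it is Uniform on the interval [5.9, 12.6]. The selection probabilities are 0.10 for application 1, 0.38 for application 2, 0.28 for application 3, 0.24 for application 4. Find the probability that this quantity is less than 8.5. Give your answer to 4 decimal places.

Conditional on each application, P(X < 8.5): 1: 1; 2: 1; 3: 0.751781; 4: 0.38806.
By total probability, P(X < 8.5) = 0.1·1 + 0.38·1 + 0.28·0.751781 + 0.24·0.38806 = 0.783633.

0.7836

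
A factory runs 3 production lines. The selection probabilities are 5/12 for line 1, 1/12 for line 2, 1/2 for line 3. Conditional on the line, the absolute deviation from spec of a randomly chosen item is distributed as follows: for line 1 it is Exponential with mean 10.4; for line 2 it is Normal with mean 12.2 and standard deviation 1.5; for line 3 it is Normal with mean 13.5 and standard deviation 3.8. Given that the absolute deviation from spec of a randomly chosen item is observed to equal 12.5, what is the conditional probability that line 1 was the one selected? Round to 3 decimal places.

0.143

Likelihoods f(12.5 | ·): 1: 0.0289053; 2: 0.260695; 3: 0.101412.
Posterior ∝ prior × likelihood. Numerator for 1: 0.416667·0.0289053 = 0.0120439.
Normalizing constant: 0.416667·0.0289053 + 0.0833333·0.260695 + 0.5·0.101412 = 0.0844744.
P(1 | observation) = 0.0120439 / 0.0844744 = 0.142574.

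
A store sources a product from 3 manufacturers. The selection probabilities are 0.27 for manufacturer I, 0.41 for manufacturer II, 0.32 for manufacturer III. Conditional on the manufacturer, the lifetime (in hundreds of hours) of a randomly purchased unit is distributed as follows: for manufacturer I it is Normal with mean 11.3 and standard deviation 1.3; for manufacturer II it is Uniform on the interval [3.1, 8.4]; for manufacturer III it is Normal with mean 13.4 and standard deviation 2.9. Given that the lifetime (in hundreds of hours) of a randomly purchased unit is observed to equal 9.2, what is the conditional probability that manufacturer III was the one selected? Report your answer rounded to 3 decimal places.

0.407

Likelihoods f(9.2 | ·): I: 0.0832392; II: 0; III: 0.0481998.
Posterior ∝ prior × likelihood. Numerator for III: 0.32·0.0481998 = 0.0154239.
Normalizing constant: 0.27·0.0832392 + 0.41·0 + 0.32·0.0481998 = 0.0378985.
P(III | observation) = 0.0154239 / 0.0378985 = 0.40698.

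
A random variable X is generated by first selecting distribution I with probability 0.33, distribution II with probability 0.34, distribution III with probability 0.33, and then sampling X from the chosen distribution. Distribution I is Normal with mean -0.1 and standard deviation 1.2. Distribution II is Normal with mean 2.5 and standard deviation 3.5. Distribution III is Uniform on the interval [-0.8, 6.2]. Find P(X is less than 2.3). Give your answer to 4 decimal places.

0.6309

Conditional on each component, P(X < 2.3): I: 0.97725; II: 0.477216; III: 0.442857.
By total probability, P(X < 2.3) = 0.33·0.97725 + 0.34·0.477216 + 0.33·0.442857 = 0.630889.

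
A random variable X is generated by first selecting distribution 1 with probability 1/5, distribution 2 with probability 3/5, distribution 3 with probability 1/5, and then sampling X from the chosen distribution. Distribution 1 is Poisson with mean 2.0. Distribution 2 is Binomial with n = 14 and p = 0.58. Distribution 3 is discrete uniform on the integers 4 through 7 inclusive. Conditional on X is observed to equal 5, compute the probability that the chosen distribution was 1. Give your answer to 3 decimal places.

Likelihoods P(X=5 | ·): 1: 0.0360894; 2: 0.0534377; 3: 0.25.
Posterior ∝ prior × likelihood. Numerator for 1: 0.2·0.0360894 = 0.00721788.
Normalizing constant: 0.2·0.0360894 + 0.6·0.0534377 + 0.2·0.25 = 0.0892805.
P(1 | observation) = 0.00721788 / 0.0892805 = 0.080845.

0.081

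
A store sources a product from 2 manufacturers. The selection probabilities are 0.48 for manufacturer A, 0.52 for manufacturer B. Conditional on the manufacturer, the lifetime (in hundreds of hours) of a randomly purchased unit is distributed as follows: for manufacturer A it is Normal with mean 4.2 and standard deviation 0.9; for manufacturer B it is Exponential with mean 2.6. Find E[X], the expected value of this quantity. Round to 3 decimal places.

3.368

Component means — A: 4.2; B: 2.6.
E[X] = 0.48·4.2 + 0.52·2.6 = 3.368.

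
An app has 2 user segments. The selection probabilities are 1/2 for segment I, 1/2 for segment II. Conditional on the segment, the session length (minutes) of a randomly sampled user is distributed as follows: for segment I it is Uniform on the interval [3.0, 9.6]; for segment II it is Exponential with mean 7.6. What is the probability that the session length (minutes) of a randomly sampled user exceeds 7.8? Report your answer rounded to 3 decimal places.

Conditional on each segment, P(X > 7.8): I: 0.272727; II: 0.358325.
By total probability, P(X > 7.8) = 0.5·0.272727 + 0.5·0.358325 = 0.315526.

0.316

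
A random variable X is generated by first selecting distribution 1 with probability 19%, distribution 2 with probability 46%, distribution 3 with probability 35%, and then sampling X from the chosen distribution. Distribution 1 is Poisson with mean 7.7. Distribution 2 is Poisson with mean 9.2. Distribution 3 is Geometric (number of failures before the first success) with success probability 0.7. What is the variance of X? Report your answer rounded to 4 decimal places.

22.0090

Per component, 1: μ=7.7, E[X²]=66.99; 2: μ=9.2, E[X²]=93.84; 3: μ=0.428571, E[X²]=0.795918.
E[X] = 0.19·7.7 + 0.46·9.2 + 0.35·0.428571 = 5.845.
E[X²] = 0.19·66.99 + 0.46·93.84 + 0.35·0.795918 = 56.1731.
Var(X) = E[X²] − (E[X])² = 56.1731 − 34.164 = 22.009.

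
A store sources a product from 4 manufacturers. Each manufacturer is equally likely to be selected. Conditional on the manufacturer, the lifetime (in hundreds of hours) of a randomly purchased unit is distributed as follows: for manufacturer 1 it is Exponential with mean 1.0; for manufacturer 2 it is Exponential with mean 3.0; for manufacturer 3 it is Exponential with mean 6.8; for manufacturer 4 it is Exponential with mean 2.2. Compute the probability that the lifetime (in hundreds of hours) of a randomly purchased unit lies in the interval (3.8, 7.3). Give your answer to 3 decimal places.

0.147

Conditional on each manufacturer, P(3.8 < X < 7.3): 1: 0.0216952; 2: 0.194025; 3: 0.230081; 4: 0.14155.
By total probability, P(3.8 < X < 7.3) = 0.25·0.0216952 + 0.25·0.194025 + 0.25·0.230081 + 0.25·0.14155 = 0.146838.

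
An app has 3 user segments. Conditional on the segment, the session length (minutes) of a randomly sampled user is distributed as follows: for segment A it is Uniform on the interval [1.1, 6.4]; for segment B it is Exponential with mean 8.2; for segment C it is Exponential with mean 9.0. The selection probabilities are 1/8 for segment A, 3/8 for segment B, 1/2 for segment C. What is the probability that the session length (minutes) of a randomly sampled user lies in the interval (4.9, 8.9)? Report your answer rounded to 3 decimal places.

0.219

Conditional on each segment, P(4.9 < X < 8.9): A: 0.283019; B: 0.212374; C: 0.208174.
By total probability, P(4.9 < X < 8.9) = 0.125·0.283019 + 0.375·0.212374 + 0.5·0.208174 = 0.219105.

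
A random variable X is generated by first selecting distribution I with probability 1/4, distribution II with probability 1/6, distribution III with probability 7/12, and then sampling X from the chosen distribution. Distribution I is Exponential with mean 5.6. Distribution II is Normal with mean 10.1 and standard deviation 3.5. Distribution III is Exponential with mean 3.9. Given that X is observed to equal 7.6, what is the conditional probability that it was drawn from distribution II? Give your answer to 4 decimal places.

0.3098

Likelihoods f(7.6 | ·): I: 0.0459634; II: 0.0883187; III: 0.0365273.
Posterior ∝ prior × likelihood. Numerator for II: 0.166667·0.0883187 = 0.0147198.
Normalizing constant: 0.25·0.0459634 + 0.166667·0.0883187 + 0.583333·0.0365273 = 0.0475182.
P(II | observation) = 0.0147198 / 0.0475182 = 0.309771.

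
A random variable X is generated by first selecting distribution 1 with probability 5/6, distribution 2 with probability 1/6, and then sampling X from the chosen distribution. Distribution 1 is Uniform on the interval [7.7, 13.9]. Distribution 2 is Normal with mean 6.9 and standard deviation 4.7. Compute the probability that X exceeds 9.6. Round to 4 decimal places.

Conditional on each component, P(X > 9.6): 1: 0.693548; 2: 0.282826.
By total probability, P(X > 9.6) = 0.833333·0.693548 + 0.166667·0.282826 = 0.625095.

0.6251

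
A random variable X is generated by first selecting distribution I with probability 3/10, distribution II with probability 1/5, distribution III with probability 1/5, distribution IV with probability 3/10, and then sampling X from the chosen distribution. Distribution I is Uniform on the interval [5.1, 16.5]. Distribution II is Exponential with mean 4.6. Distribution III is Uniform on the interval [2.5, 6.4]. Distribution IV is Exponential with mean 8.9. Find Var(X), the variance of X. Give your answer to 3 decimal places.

38.847

Per component, I: μ=10.8, E[X²]=127.47; II: μ=4.6, E[X²]=42.32; III: μ=4.45, E[X²]=21.07; IV: μ=8.9, E[X²]=158.42.
E[X] = 0.3·10.8 + 0.2·4.6 + 0.2·4.45 + 0.3·8.9 = 7.72.
E[X²] = 0.3·127.47 + 0.2·42.32 + 0.2·21.07 + 0.3·158.42 = 98.445.
Var(X) = E[X²] − (E[X])² = 98.445 − 59.5984 = 38.8466.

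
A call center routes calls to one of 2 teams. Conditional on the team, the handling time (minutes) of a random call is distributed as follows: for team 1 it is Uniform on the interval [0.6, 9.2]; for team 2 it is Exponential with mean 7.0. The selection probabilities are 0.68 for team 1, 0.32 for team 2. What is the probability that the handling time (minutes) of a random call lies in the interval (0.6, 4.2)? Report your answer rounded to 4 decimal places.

0.4027

Conditional on each team, P(0.6 < X < 4.2): 1: 0.418605; 2: 0.369045.
By total probability, P(0.6 < X < 4.2) = 0.68·0.418605 + 0.32·0.369045 = 0.402745.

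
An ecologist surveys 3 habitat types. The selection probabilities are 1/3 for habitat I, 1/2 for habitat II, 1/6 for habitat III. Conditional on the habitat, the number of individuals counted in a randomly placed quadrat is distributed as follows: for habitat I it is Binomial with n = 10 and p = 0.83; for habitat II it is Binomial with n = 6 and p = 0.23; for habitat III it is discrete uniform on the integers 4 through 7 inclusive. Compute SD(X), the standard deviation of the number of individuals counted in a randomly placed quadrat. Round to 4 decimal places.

3.3228

Per component, I: μ=8.3, E[X²]=70.301; II: μ=1.38, E[X²]=2.967; III: μ=5.5, E[X²]=31.5.
E[X] = 0.333333·8.3 + 0.5·1.38 + 0.166667·5.5 = 4.37333.
E[X²] = 0.333333·70.301 + 0.5·2.967 + 0.166667·31.5 = 30.1672.
Var(X) = E[X²] − (E[X])² = 30.1672 − 19.126 = 11.0411.
SD(X) = √11.0411 = 3.32282.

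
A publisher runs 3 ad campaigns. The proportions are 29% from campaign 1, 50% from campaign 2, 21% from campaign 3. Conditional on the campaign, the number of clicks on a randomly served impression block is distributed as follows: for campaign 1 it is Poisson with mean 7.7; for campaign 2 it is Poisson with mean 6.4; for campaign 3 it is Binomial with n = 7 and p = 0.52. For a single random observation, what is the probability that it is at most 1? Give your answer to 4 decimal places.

0.0179

Conditional on each campaign, P(X ≤ 1): 1: 0.0039396; 2: 0.0122955; 3: 0.05039.
By total probability, P(X ≤ 1) = 0.29·0.0039396 + 0.5·0.0122955 + 0.21·0.05039 = 0.0178722.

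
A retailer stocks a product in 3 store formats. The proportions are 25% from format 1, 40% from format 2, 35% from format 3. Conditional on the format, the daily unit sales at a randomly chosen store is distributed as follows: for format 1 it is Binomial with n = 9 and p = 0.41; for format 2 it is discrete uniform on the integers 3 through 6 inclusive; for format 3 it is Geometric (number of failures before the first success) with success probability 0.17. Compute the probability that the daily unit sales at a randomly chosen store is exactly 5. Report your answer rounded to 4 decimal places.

0.1677

Conditional on each format, P(X = 5): 1: 0.176888; 2: 0.25; 3: 0.0669637.
By total probability, P(X = 5) = 0.25·0.176888 + 0.4·0.25 + 0.35·0.0669637 = 0.167659.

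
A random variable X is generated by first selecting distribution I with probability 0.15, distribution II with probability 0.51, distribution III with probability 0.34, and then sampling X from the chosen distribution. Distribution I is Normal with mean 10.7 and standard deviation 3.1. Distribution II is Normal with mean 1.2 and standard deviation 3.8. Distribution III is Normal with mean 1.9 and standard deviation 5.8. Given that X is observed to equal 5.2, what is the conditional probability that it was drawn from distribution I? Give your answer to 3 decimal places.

Likelihoods f(5.2 | ·): I: 0.0266698; II: 0.0603282; III: 0.0585042.
Posterior ∝ prior × likelihood. Numerator for I: 0.15·0.0266698 = 0.00400048.
Normalizing constant: 0.15·0.0266698 + 0.51·0.0603282 + 0.34·0.0585042 = 0.0546593.
P(I | observation) = 0.00400048 / 0.0546593 = 0.0731894.

0.073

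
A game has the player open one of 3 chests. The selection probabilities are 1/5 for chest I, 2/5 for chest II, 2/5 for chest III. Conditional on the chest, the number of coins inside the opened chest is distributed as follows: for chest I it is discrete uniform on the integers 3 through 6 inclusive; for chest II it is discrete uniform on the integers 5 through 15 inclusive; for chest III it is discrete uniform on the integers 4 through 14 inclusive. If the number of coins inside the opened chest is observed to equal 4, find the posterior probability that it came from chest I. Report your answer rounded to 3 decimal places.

Likelihoods P(X=4 | ·): I: 0.25; II: 0; III: 0.0909091.
Posterior ∝ prior × likelihood. Numerator for I: 0.2·0.25 = 0.05.
Normalizing constant: 0.2·0.25 + 0.4·0 + 0.4·0.0909091 = 0.0863636.
P(I | observation) = 0.05 / 0.0863636 = 0.578947.

0.579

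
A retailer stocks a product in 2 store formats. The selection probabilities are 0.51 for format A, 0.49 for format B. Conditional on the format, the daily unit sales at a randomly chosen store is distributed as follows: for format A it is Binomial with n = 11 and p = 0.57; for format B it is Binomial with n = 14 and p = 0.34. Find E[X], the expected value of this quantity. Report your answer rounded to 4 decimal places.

5.5301

Component means — A: 6.27; B: 4.76.
E[X] = 0.51·6.27 + 0.49·4.76 = 5.5301.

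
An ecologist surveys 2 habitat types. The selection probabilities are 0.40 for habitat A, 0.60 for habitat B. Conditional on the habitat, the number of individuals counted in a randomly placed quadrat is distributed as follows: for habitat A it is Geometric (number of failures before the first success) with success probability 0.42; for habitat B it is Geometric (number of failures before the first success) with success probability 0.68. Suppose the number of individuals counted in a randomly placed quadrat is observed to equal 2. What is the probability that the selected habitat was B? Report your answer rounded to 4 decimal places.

0.4250

Likelihoods P(X=2 | ·): A: 0.141288; B: 0.069632.
Posterior ∝ prior × likelihood. Numerator for B: 0.6·0.069632 = 0.0417792.
Normalizing constant: 0.4·0.141288 + 0.6·0.069632 = 0.0982944.
P(B | observation) = 0.0417792 / 0.0982944 = 0.425042.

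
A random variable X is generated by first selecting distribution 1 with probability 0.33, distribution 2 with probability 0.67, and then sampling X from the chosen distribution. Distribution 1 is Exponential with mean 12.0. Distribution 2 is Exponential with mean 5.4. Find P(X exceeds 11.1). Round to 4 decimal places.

Conditional on each component, P(X > 11.1): 1: 0.396531; 2: 0.128022.
By total probability, P(X > 11.1) = 0.33·0.396531 + 0.67·0.128022 = 0.21663.

0.2166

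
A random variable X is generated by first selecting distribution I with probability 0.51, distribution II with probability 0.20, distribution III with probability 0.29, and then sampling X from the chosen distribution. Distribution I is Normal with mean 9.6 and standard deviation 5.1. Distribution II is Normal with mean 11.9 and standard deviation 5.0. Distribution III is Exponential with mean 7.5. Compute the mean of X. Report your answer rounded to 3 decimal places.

9.451

Component means — I: 9.6; II: 11.9; III: 7.5.
E[X] = 0.51·9.6 + 0.2·11.9 + 0.29·7.5 = 9.451.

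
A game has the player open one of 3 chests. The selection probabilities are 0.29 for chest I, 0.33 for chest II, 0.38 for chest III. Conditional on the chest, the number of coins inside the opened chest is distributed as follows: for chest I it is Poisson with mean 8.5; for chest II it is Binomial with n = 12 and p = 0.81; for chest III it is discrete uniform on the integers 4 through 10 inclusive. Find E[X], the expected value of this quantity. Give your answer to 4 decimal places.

8.3326

Component means — I: 8.5; II: 9.72; III: 7.
E[X] = 0.29·8.5 + 0.33·9.72 + 0.38·7 = 8.3326.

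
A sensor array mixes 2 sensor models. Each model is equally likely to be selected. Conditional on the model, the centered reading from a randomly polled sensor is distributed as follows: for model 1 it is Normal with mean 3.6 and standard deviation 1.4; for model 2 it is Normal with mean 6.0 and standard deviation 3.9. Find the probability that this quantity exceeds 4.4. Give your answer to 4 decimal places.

Conditional on each model, P(X > 4.4): 1: 0.283855; 2: 0.659191.
By total probability, P(X > 4.4) = 0.5·0.283855 + 0.5·0.659191 = 0.471523.

0.4715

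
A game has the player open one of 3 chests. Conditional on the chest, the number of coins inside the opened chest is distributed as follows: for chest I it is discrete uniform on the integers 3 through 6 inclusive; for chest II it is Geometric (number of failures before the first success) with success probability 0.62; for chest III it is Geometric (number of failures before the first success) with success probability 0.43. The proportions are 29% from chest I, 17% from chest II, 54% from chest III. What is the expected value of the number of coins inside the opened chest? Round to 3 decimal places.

2.125

Component means — I: 4.5; II: 0.612903; III: 1.32558.
E[X] = 0.29·4.5 + 0.17·0.612903 + 0.54·1.32558 = 2.12501.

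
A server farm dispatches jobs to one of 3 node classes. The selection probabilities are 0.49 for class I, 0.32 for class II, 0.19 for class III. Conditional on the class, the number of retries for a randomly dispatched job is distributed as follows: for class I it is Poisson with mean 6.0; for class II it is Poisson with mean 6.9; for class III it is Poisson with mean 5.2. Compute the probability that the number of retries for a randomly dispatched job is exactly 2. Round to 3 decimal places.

0.044

Conditional on each class, P(X = 2): I: 0.0446175; II: 0.0239903; III: 0.074584.
By total probability, P(X = 2) = 0.49·0.0446175 + 0.32·0.0239903 + 0.19·0.074584 = 0.0437105.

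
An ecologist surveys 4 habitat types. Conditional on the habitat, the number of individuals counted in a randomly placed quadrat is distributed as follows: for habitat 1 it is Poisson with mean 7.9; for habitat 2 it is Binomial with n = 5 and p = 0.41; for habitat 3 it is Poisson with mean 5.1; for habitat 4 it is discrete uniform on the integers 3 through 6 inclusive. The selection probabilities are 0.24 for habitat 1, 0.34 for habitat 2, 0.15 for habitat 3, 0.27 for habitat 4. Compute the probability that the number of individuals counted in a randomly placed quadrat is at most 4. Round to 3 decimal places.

0.560

Conditional on each habitat, P(X ≤ 4): 1: 0.105503; 2: 0.988414; 3: 0.423125; 4: 0.5.
By total probability, P(X ≤ 4) = 0.24·0.105503 + 0.34·0.988414 + 0.15·0.423125 + 0.27·0.5 = 0.55985.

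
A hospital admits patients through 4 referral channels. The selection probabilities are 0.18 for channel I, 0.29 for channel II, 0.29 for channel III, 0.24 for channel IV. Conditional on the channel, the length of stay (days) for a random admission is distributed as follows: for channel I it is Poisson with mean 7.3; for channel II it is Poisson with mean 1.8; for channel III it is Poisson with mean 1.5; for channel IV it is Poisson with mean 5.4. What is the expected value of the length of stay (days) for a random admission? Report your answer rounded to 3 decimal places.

3.567

Component means — I: 7.3; II: 1.8; III: 1.5; IV: 5.4.
E[X] = 0.18·7.3 + 0.29·1.8 + 0.29·1.5 + 0.24·5.4 = 3.567.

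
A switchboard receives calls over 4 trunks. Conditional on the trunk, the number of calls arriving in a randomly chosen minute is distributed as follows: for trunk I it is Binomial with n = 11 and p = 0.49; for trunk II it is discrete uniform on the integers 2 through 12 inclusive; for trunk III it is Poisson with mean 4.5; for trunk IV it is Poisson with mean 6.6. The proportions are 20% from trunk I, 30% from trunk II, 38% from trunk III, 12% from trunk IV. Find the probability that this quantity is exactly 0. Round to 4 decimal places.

0.0045

Conditional on each trunk, P(X = 0): I: 0.000607116; II: 0; III: 0.011109; IV: 0.00136037.
By total probability, P(X = 0) = 0.2·0.000607116 + 0.3·0 + 0.38·0.011109 + 0.12·0.00136037 = 0.00450609.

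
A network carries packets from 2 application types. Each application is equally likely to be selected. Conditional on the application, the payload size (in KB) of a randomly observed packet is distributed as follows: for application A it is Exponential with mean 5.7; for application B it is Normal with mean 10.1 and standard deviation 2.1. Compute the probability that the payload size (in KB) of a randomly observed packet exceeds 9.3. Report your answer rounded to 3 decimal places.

0.422

Conditional on each application, P(X > 9.3): A: 0.19562; B: 0.648381.
By total probability, P(X > 9.3) = 0.5·0.19562 + 0.5·0.648381 = 0.422001.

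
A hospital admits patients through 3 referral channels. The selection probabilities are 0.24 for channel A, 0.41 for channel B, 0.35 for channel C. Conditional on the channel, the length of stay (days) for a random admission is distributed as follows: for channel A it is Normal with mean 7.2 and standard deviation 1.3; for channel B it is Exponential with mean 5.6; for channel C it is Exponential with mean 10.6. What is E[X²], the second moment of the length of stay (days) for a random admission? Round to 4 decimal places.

For each component E[X²] = Var + (mean)², giving A: 53.53; B: 62.72; C: 224.72.
Overall E[X²] = 0.24·53.53 + 0.41·62.72 + 0.35·224.72 = 117.214.

117.2144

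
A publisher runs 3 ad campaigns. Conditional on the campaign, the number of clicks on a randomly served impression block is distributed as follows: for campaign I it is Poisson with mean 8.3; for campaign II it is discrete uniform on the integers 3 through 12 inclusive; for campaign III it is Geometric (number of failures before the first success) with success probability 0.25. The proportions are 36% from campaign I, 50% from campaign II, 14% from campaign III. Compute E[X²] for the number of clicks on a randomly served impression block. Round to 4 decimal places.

62.9784

For each component E[X²] = Var + (mean)², giving I: 77.19; II: 64.5; III: 21.
Overall E[X²] = 0.36·77.19 + 0.5·64.5 + 0.14·21 = 62.9784.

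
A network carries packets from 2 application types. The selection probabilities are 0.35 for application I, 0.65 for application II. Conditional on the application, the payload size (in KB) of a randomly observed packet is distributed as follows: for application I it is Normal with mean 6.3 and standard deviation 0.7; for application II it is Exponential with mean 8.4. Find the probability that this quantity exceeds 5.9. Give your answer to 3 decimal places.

Conditional on each application, P(X > 5.9): I: 0.716145; II: 0.495404.
By total probability, P(X > 5.9) = 0.35·0.716145 + 0.65·0.495404 = 0.572664.

0.573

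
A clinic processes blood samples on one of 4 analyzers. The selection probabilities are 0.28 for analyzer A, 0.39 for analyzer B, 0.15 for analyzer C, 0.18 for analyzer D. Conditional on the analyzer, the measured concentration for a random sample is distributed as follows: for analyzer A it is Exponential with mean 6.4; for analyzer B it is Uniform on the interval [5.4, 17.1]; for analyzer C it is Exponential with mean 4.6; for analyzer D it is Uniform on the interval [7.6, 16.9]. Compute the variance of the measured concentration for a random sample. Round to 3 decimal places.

29.056

Per component, A: μ=6.4, E[X²]=81.92; B: μ=11.25, E[X²]=137.97; C: μ=4.6, E[X²]=42.32; D: μ=12.25, E[X²]=157.27.
E[X] = 0.28·6.4 + 0.39·11.25 + 0.15·4.6 + 0.18·12.25 = 9.0745.
E[X²] = 0.28·81.92 + 0.39·137.97 + 0.15·42.32 + 0.18·157.27 = 111.403.
Var(X) = E[X²] − (E[X])² = 111.403 − 82.3466 = 29.0559.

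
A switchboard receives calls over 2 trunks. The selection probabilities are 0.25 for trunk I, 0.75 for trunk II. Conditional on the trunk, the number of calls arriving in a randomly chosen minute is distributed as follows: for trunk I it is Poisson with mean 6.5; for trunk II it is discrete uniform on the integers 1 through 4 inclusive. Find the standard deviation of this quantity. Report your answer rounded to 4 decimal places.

2.3585

Per component, I: μ=6.5, E[X²]=48.75; II: μ=2.5, E[X²]=7.5.
E[X] = 0.25·6.5 + 0.75·2.5 = 3.5.
E[X²] = 0.25·48.75 + 0.75·7.5 = 17.8125.
Var(X) = E[X²] − (E[X])² = 17.8125 − 12.25 = 5.5625.
SD(X) = √5.5625 = 2.3585.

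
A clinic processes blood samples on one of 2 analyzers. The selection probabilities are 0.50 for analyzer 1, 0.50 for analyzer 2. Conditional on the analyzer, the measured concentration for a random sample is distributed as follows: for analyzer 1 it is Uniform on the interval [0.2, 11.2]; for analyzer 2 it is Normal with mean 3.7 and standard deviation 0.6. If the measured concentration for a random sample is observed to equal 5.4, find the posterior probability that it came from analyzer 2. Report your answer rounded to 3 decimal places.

0.117

Likelihoods f(5.4 | ·): 1: 0.0909091; 2: 0.0120102.
Posterior ∝ prior × likelihood. Numerator for 2: 0.5·0.0120102 = 0.00600508.
Normalizing constant: 0.5·0.0909091 + 0.5·0.0120102 = 0.0514596.
P(2 | observation) = 0.00600508 / 0.0514596 = 0.116695.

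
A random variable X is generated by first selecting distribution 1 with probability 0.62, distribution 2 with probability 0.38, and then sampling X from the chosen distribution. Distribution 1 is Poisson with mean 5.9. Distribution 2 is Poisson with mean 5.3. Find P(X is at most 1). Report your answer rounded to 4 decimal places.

0.0237

Conditional on each component, P(X ≤ 1): 1: 0.0189022; 2: 0.031447.
By total probability, P(X ≤ 1) = 0.62·0.0189022 + 0.38·0.031447 = 0.0236692.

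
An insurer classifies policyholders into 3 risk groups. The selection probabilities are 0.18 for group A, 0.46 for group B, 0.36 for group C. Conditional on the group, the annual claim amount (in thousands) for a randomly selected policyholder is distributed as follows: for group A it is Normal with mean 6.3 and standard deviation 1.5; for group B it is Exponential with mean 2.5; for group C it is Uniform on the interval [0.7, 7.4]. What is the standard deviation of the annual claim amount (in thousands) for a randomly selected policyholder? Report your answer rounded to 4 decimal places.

2.5590

Per component, A: μ=6.3, E[X²]=41.94; B: μ=2.5, E[X²]=12.5; C: μ=4.05, E[X²]=20.1433.
E[X] = 0.18·6.3 + 0.46·2.5 + 0.36·4.05 = 3.742.
E[X²] = 0.18·41.94 + 0.46·12.5 + 0.36·20.1433 = 20.5508.
Var(X) = E[X²] − (E[X])² = 20.5508 − 14.0026 = 6.54824.
SD(X) = √6.54824 = 2.55895.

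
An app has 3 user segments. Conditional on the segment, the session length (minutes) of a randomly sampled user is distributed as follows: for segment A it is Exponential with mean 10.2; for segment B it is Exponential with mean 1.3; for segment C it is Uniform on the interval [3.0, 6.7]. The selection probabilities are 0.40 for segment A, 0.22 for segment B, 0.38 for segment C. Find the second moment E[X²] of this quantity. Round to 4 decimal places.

93.3477

For each component E[X²] = Var + (mean)², giving A: 208.08; B: 3.38; C: 24.6633.
Overall E[X²] = 0.4·208.08 + 0.22·3.38 + 0.38·24.6633 = 93.3477.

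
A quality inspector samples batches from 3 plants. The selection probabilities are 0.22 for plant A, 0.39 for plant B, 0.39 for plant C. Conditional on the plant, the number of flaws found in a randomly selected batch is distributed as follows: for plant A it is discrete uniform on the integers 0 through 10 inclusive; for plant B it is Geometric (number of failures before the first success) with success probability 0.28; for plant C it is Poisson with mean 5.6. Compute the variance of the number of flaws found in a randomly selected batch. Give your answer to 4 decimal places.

Per component, A: μ=5, E[X²]=35; B: μ=2.57143, E[X²]=15.7959; C: μ=5.6, E[X²]=36.96.
E[X] = 0.22·5 + 0.39·2.57143 + 0.39·5.6 = 4.28686.
E[X²] = 0.22·35 + 0.39·15.7959 + 0.39·36.96 = 28.2748.
Var(X) = E[X²] − (E[X])² = 28.2748 − 18.3771 = 9.89766.

9.8977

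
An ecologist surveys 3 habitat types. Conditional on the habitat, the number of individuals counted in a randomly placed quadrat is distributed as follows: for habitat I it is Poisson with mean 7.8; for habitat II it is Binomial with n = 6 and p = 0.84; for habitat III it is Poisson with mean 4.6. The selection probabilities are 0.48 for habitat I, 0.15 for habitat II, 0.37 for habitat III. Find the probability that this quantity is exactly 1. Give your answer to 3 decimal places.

0.019

Conditional on each habitat, P(X = 1): I: 0.00319593; II: 0.000528482; III: 0.0462384.
By total probability, P(X = 1) = 0.48·0.00319593 + 0.15·0.000528482 + 0.37·0.0462384 = 0.0187215.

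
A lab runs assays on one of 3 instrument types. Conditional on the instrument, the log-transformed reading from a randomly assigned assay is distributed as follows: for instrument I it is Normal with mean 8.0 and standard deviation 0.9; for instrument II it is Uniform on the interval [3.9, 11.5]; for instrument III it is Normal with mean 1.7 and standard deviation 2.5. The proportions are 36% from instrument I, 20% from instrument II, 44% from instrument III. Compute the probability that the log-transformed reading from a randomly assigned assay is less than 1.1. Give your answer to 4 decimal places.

0.1783

Conditional on each instrument, P(X < 1.1): I: 8.82627e-15; II: 0; III: 0.405165.
By total probability, P(X < 1.1) = 0.36·8.82627e-15 + 0.2·0 + 0.44·0.405165 = 0.178273.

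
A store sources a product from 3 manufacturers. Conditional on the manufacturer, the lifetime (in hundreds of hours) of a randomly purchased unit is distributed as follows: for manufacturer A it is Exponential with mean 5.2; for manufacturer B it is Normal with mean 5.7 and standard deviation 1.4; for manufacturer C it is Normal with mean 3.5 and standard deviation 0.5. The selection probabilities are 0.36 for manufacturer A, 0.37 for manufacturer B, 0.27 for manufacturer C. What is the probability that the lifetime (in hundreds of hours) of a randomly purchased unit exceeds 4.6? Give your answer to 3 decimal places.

0.442

Conditional on each manufacturer, P(X > 4.6): A: 0.412873; B: 0.783983; C: 0.0139034.
By total probability, P(X > 4.6) = 0.36·0.412873 + 0.37·0.783983 + 0.27·0.0139034 = 0.442462.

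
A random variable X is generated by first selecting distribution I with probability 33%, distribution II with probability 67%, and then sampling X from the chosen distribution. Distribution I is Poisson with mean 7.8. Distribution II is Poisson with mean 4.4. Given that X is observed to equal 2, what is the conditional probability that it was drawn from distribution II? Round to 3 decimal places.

Likelihoods P(X=2 | ·): I: 0.0124641; II: 0.118845.
Posterior ∝ prior × likelihood. Numerator for II: 0.67·0.118845 = 0.0796259.
Normalizing constant: 0.33·0.0124641 + 0.67·0.118845 = 0.0837391.
P(II | observation) = 0.0796259 / 0.0837391 = 0.950881.

0.951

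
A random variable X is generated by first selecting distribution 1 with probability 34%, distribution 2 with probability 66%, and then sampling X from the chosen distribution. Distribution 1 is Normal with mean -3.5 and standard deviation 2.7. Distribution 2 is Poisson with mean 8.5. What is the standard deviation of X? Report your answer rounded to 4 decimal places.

Per component, 1: μ=-3.5, E[X²]=19.54; 2: μ=8.5, E[X²]=80.75.
E[X] = 0.34·-3.5 + 0.66·8.5 = 4.42.
E[X²] = 0.34·19.54 + 0.66·80.75 = 59.9386.
Var(X) = E[X²] − (E[X])² = 59.9386 − 19.5364 = 40.4022.
SD(X) = √40.4022 = 6.35627.

6.3563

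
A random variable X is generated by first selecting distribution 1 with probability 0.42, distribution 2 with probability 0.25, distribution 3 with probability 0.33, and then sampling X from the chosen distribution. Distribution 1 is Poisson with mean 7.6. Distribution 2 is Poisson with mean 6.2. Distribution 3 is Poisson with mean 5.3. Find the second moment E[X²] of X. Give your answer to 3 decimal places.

49.630

For each component E[X²] = Var + (mean)², giving 1: 65.36; 2: 44.64; 3: 33.39.
Overall E[X²] = 0.42·65.36 + 0.25·44.64 + 0.33·33.39 = 49.6299.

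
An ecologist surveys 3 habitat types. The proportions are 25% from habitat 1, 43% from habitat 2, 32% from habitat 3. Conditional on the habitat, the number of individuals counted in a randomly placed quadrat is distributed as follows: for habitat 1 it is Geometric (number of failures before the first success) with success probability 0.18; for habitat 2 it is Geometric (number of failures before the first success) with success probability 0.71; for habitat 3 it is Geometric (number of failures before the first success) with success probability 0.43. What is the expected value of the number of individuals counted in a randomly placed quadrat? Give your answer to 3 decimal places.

1.739

Component means — 1: 4.55556; 2: 0.408451; 3: 1.32558.
E[X] = 0.25·4.55556 + 0.43·0.408451 + 0.32·1.32558 = 1.73871.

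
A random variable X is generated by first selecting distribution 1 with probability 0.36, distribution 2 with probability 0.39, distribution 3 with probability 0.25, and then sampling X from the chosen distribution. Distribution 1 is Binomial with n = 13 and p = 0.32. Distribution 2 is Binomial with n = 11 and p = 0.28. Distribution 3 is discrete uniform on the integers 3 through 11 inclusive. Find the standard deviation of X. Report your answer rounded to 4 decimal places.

2.4368

Per component, 1: μ=4.16, E[X²]=20.1344; 2: μ=3.08, E[X²]=11.704; 3: μ=7, E[X²]=55.6667.
E[X] = 0.36·4.16 + 0.39·3.08 + 0.25·7 = 4.4488.
E[X²] = 0.36·20.1344 + 0.39·11.704 + 0.25·55.6667 = 25.7296.
Var(X) = E[X²] − (E[X])² = 25.7296 − 19.7918 = 5.93779.
SD(X) = √5.93779 = 2.43676.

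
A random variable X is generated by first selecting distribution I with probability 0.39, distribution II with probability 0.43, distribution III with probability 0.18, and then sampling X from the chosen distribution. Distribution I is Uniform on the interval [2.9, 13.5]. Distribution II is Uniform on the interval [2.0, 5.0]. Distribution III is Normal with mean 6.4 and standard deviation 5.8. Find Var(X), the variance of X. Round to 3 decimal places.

14.612

Per component, I: μ=8.2, E[X²]=76.6033; II: μ=3.5, E[X²]=13; III: μ=6.4, E[X²]=74.6.
E[X] = 0.39·8.2 + 0.43·3.5 + 0.18·6.4 = 5.855.
E[X²] = 0.39·76.6033 + 0.43·13 + 0.18·74.6 = 48.8933.
Var(X) = E[X²] − (E[X])² = 48.8933 − 34.281 = 14.6123.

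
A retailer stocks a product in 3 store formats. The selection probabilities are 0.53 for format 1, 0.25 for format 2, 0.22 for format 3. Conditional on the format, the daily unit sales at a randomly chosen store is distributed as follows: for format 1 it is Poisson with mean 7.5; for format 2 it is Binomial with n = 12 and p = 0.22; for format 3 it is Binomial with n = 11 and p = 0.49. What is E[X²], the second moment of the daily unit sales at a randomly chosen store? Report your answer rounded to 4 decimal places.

43.0409

For each component E[X²] = Var + (mean)², giving 1: 63.75; 2: 9.0288; 3: 31.801.
Overall E[X²] = 0.53·63.75 + 0.25·9.0288 + 0.22·31.801 = 43.0409.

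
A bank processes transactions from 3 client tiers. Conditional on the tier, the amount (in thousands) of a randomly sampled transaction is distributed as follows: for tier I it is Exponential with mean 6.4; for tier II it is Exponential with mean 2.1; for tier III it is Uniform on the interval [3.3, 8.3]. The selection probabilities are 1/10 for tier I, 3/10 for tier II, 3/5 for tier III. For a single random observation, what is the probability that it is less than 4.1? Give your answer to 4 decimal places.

0.4007

Conditional on each tier, P(X < 4.1): I: 0.473037; II: 0.858064; III: 0.16.
By total probability, P(X < 4.1) = 0.1·0.473037 + 0.3·0.858064 + 0.6·0.16 = 0.400723.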